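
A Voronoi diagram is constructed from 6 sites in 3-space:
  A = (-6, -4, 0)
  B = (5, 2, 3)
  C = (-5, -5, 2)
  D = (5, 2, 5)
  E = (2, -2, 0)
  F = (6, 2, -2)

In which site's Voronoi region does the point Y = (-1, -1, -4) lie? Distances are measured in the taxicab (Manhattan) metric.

d(Y,A) = |-1−(-6)| + |-1−(-4)| + |-4−0| = 5 + 3 + 4 = 12
d(Y,B) = |-1−5| + |-1−2| + |-4−3| = 6 + 3 + 7 = 16
d(Y,C) = |-1−(-5)| + |-1−(-5)| + |-4−2| = 4 + 4 + 6 = 14
d(Y,D) = |-1−5| + |-1−2| + |-4−5| = 6 + 3 + 9 = 18
d(Y,E) = |-1−2| + |-1−(-2)| + |-4−0| = 3 + 1 + 4 = 8
d(Y,F) = |-1−6| + |-1−2| + |-4−(-2)| = 7 + 3 + 2 = 12
The smallest is to E, so Y lies in the Voronoi region of E.

E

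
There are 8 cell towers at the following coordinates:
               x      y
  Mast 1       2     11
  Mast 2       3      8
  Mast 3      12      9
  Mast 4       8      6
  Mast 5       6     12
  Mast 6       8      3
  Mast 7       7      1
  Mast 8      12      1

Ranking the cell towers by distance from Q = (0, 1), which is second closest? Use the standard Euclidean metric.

Since √ is increasing, it suffices to compare squared distances:
d²(Q, Mast 1) = (0−2)² + (1−11)² = 4 + 100 = 104
d²(Q, Mast 2) = (0−3)² + (1−8)² = 9 + 49 = 58
d²(Q, Mast 3) = (0−12)² + (1−9)² = 144 + 64 = 208
d²(Q, Mast 4) = (0−8)² + (1−6)² = 64 + 25 = 89
d²(Q, Mast 5) = (0−6)² + (1−12)² = 36 + 121 = 157
d²(Q, Mast 6) = (0−8)² + (1−3)² = 64 + 4 = 68
d²(Q, Mast 7) = (0−7)² + (1−1)² = 49 + 0 = 49
d²(Q, Mast 8) = (0−12)² + (1−1)² = 144 + 0 = 144
Sorted ascending: Mast 7, Mast 2, Mast 6, … — the second-nearest is Mast 2.

Mast 2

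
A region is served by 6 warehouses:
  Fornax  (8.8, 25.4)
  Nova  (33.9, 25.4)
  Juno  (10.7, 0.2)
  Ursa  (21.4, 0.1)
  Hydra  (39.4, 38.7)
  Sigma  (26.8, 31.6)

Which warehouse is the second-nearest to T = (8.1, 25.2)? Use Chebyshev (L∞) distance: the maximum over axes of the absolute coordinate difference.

d(T, Fornax) = max(0.7, 0.2) = 0.7
d(T, Nova) = max(25.8, 0.2) = 25.8
d(T, Juno) = max(2.6, 25) = 25
d(T, Ursa) = max(13.3, 25.1) = 25.1
d(T, Hydra) = max(31.3, 13.5) = 31.3
d(T, Sigma) = max(18.7, 6.4) = 18.7
Sorted ascending: Fornax, Sigma, Juno, … — the second-nearest is Sigma.

Sigma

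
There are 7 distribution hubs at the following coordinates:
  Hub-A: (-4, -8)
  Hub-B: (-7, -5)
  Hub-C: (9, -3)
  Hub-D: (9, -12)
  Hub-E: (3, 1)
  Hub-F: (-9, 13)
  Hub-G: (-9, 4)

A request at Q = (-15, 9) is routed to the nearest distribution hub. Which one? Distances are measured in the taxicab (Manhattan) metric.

Hub-F

d(Q, Hub-A) = 11 + 17 = 28
d(Q, Hub-B) = 8 + 14 = 22
d(Q, Hub-C) = 24 + 12 = 36
d(Q, Hub-D) = 24 + 21 = 45
d(Q, Hub-E) = 18 + 8 = 26
d(Q, Hub-F) = 6 + 4 = 10
d(Q, Hub-G) = 6 + 5 = 11
The smallest is to Hub-F, so Q lies in the Voronoi region of Hub-F.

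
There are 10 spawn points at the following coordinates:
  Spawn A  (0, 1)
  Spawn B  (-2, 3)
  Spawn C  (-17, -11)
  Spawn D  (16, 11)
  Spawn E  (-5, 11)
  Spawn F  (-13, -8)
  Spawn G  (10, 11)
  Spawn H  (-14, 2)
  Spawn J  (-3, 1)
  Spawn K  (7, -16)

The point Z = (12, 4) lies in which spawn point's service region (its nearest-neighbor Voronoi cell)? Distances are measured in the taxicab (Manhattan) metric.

d(Z, Spawn A) = 12 + 3 = 15
d(Z, Spawn B) = 14 + 1 = 15
d(Z, Spawn C) = 29 + 15 = 44
d(Z, Spawn D) = 4 + 7 = 11
d(Z, Spawn E) = 17 + 7 = 24
d(Z, Spawn F) = 25 + 12 = 37
d(Z, Spawn G) = 2 + 7 = 9
d(Z, Spawn H) = 26 + 2 = 28
d(Z, Spawn J) = 15 + 3 = 18
d(Z, Spawn K) = 5 + 20 = 25
Minimum is at Spawn G.

Spawn G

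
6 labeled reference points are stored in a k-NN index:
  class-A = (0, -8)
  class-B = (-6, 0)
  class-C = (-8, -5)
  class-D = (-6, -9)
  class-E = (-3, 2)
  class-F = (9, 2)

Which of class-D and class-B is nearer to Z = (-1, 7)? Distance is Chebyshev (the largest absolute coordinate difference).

class-B

d(Z, class-D) = max(5, 16) = 16
d(Z, class-B) = max(5, 7) = 7
16 > 7, so class-B is closer.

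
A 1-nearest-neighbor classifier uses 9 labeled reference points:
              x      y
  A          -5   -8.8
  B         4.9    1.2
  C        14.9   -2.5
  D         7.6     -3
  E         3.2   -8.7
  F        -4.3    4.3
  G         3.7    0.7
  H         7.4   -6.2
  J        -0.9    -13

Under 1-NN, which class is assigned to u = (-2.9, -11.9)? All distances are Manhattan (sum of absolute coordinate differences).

d(u,A) = 2.1 + 3.1 = 5.2
d(u,B) = 7.8 + 13.1 = 20.9
d(u,C) = 17.8 + 9.4 = 27.2
d(u,D) = 10.5 + 8.9 = 19.4
d(u,E) = 6.1 + 3.2 = 9.3
d(u,F) = 1.4 + 16.2 = 17.6
d(u,G) = 6.6 + 12.6 = 19.2
d(u,H) = 10.3 + 5.7 = 16
d(u,J) = 2 + 1.1 = 3.1
J is nearest.

J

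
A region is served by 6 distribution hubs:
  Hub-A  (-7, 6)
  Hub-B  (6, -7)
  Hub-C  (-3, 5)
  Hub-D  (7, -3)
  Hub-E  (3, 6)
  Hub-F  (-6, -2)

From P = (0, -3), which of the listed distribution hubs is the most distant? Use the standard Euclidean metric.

Hub-A

Squared Euclidean distances:
d²(P, Hub-A) = (0−(-7))² + (-3−6)² = 49 + 81 = 130
d²(P, Hub-B) = (0−6)² + (-3−(-7))² = 36 + 16 = 52
d²(P, Hub-C) = (0−(-3))² + (-3−5)² = 9 + 64 = 73
d²(P, Hub-D) = (0−7)² + (-3−(-3))² = 49 + 0 = 49
d²(P, Hub-E) = (0−3)² + (-3−6)² = 9 + 81 = 90
d²(P, Hub-F) = (0−(-6))² + (-3−(-2))² = 36 + 1 = 37
The largest is to Hub-A.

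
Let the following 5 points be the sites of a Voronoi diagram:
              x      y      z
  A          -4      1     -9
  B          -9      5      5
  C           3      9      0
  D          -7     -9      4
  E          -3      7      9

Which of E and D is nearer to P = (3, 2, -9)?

E

Compare squared distances:
|PE|² = (3−(-3))² + (2−7)² + (-9−9)² = 36 + 25 + 324 = 385
|PD|² = (3−(-7))² + (2−(-9))² + (-9−4)² = 100 + 121 + 169 = 390
385 < 390, so E is closer.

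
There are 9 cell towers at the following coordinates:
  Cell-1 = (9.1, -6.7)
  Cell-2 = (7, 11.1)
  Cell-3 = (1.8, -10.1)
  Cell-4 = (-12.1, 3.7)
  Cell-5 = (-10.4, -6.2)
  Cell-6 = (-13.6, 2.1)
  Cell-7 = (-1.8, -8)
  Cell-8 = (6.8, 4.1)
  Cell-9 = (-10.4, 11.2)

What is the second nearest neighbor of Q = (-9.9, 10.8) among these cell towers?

Compare squared distances (the ordering matches that of the actual distances):
d²(Q, Cell-1) = (-9.9−9.1)² + (10.8−(-6.7))² = 361 + 306.25 = 667.25
d²(Q, Cell-2) = (-9.9−7)² + (10.8−11.1)² = 285.61 + 0.09 = 285.7
d²(Q, Cell-3) = (-9.9−1.8)² + (10.8−(-10.1))² = 136.89 + 436.81 = 573.7
d²(Q, Cell-4) = (-9.9−(-12.1))² + (10.8−3.7)² = 4.84 + 50.41 = 55.25
d²(Q, Cell-5) = (-9.9−(-10.4))² + (10.8−(-6.2))² = 0.25 + 289 = 289.25
d²(Q, Cell-6) = (-9.9−(-13.6))² + (10.8−2.1)² = 13.69 + 75.69 = 89.38
d²(Q, Cell-7) = (-9.9−(-1.8))² + (10.8−(-8))² = 65.61 + 353.44 = 419.05
d²(Q, Cell-8) = (-9.9−6.8)² + (10.8−4.1)² = 278.89 + 44.89 = 323.78
d²(Q, Cell-9) = (-9.9−(-10.4))² + (10.8−11.2)² = 0.25 + 0.16 = 0.41
Sorted ascending: Cell-9, Cell-4, Cell-6, … — the second-nearest is Cell-4.

Cell-4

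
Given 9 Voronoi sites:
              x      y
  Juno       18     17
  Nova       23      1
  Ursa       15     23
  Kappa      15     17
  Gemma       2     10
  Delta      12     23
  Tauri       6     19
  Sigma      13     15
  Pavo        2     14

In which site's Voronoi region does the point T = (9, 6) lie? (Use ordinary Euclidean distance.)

Gemma

Since √ is increasing, it suffices to compare squared distances:
d²(T, Juno) = (9−18)² + (6−17)² = 81 + 121 = 202
d²(T, Nova) = (9−23)² + (6−1)² = 196 + 25 = 221
d²(T, Ursa) = (9−15)² + (6−23)² = 36 + 289 = 325
d²(T, Kappa) = (9−15)² + (6−17)² = 36 + 121 = 157
d²(T, Gemma) = (9−2)² + (6−10)² = 49 + 16 = 65
d²(T, Delta) = (9−12)² + (6−23)² = 9 + 289 = 298
d²(T, Tauri) = (9−6)² + (6−19)² = 9 + 169 = 178
d²(T, Sigma) = (9−13)² + (6−15)² = 16 + 81 = 97
d²(T, Pavo) = (9−2)² + (6−14)² = 49 + 64 = 113
The smallest is to Gemma, so T lies in the Voronoi region of Gemma.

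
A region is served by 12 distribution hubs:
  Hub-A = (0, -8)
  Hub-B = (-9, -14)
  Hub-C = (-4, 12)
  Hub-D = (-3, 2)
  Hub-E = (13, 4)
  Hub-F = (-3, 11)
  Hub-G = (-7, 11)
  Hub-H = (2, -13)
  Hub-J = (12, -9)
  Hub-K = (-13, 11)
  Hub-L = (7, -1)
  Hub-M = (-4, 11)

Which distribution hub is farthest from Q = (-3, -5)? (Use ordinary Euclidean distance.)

Squared Euclidean distances:
d²(Q, Hub-A) = 9 + 9 = 18
d²(Q, Hub-B) = 36 + 81 = 117
d²(Q, Hub-C) = 1 + 289 = 290
d²(Q, Hub-D) = 0 + 49 = 49
d²(Q, Hub-E) = 256 + 81 = 337
d²(Q, Hub-F) = 0 + 256 = 256
d²(Q, Hub-G) = 16 + 256 = 272
d²(Q, Hub-H) = 25 + 64 = 89
d²(Q, Hub-J) = 225 + 16 = 241
d²(Q, Hub-K) = 100 + 256 = 356
d²(Q, Hub-L) = 100 + 16 = 116
d²(Q, Hub-M) = 1 + 256 = 257
The largest is to Hub-K.

Hub-K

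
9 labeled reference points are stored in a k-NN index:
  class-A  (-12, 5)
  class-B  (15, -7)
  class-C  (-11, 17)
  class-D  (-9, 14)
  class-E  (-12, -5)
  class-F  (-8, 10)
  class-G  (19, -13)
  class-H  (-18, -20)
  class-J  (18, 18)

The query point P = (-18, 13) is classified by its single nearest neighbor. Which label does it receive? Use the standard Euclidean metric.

Compare squared distances (the ordering matches that of the actual distances):
d²(P, class-A) = 36 + 64 = 100
d²(P, class-B) = 1089 + 400 = 1489
d²(P, class-C) = 49 + 16 = 65
d²(P, class-D) = 81 + 1 = 82
d²(P, class-E) = 36 + 324 = 360
d²(P, class-F) = 100 + 9 = 109
d²(P, class-G) = 1369 + 676 = 2045
d²(P, class-H) = 0 + 1089 = 1089
d²(P, class-J) = 1296 + 25 = 1321
class-C is nearest.

class-C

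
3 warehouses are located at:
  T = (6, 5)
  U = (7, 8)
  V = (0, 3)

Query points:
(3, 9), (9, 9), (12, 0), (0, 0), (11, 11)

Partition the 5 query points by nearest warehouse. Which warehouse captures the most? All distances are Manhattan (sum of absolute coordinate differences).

(3, 9) — d to each: T:7, U:5, V:9 → nearest is U
(9, 9) — d to each: T:7, U:3, V:15 → nearest is U
(12, 0) — d to each: T:11, U:13, V:15 → nearest is T
(0, 0) — d to each: T:11, U:15, V:3 → nearest is V
(11, 11) — d to each: T:11, U:7, V:19 → nearest is U
Tally — T:1, U:3, V:1. U captures the most (3).

U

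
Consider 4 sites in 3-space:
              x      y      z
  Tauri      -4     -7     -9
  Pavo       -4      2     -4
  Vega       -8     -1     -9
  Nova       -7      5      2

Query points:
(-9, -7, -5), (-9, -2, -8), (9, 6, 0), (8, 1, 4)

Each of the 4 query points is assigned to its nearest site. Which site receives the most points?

(-9, -7, -5) — d² to each: Tauri:41, Pavo:107, Vega:53, Nova:197 → nearest is Tauri
(-9, -2, -8) — d² to each: Tauri:51, Pavo:57, Vega:3, Nova:153 → nearest is Vega
(9, 6, 0) — d² to each: Tauri:419, Pavo:201, Vega:419, Nova:261 → nearest is Pavo
(8, 1, 4) — d² to each: Tauri:377, Pavo:209, Vega:429, Nova:245 → nearest is Pavo
Tally — Tauri:1, Pavo:2, Vega:1. Pavo captures the most (2).

Pavo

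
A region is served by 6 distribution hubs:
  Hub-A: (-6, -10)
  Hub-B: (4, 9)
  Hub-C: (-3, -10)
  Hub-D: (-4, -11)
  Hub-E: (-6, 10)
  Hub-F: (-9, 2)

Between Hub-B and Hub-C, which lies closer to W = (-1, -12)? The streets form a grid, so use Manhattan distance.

d(W, Hub-B) = |-1−4| + |-12−9| = 5 + 21 = 26
d(W, Hub-C) = |-1−(-3)| + |-12−(-10)| = 2 + 2 = 4
26 > 4, so Hub-C is closer.

Hub-C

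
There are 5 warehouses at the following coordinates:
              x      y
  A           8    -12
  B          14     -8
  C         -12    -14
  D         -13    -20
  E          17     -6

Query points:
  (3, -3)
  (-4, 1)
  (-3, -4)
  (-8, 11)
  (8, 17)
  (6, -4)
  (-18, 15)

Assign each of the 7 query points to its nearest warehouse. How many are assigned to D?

(3, -3) — d² to each: A:106, B:146, C:346, D:545, E:205 → nearest is A
(-4, 1) — d² to each: A:313, B:405, C:289, D:522, E:490 → nearest is C
(-3, -4) — d² to each: A:185, B:305, C:181, D:356, E:404 → nearest is C
(-8, 11) — d² to each: A:785, B:845, C:641, D:986, E:914 → nearest is C
(8, 17) — d² to each: A:841, B:661, C:1361, D:1810, E:610 → nearest is E
(6, -4) — d² to each: A:68, B:80, C:424, D:617, E:125 → nearest is A
(-18, 15) — d² to each: A:1405, B:1553, C:877, D:1250, E:1666 → nearest is C
0 of the 7 points have D as nearest.

0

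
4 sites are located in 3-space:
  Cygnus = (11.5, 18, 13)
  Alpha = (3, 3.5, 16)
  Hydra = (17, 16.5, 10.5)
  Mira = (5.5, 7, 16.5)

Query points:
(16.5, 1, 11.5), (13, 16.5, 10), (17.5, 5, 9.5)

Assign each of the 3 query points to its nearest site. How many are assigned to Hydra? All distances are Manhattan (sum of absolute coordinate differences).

3

(16.5, 1, 11.5) — d to each: Cygnus:23.5, Alpha:20.5, Hydra:17, Mira:22 → nearest is Hydra
(13, 16.5, 10) — d to each: Cygnus:6, Alpha:29, Hydra:4.5, Mira:23.5 → nearest is Hydra
(17.5, 5, 9.5) — d to each: Cygnus:22.5, Alpha:22.5, Hydra:13, Mira:21 → nearest is Hydra
3 of the 3 points have Hydra as nearest.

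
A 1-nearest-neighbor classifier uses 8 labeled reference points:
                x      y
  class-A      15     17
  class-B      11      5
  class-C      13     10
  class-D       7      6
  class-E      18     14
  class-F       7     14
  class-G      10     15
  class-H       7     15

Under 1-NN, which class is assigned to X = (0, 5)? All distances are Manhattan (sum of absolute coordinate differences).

class-D

d(X, class-A) = |0−15| + |5−17| = 15 + 12 = 27
d(X, class-B) = |0−11| + |5−5| = 11 + 0 = 11
d(X, class-C) = |0−13| + |5−10| = 13 + 5 = 18
d(X, class-D) = |0−7| + |5−6| = 7 + 1 = 8
d(X, class-E) = |0−18| + |5−14| = 18 + 9 = 27
d(X, class-F) = |0−7| + |5−14| = 7 + 9 = 16
d(X, class-G) = |0−10| + |5−15| = 10 + 10 = 20
d(X, class-H) = |0−7| + |5−15| = 7 + 10 = 17
Minimum is at class-D.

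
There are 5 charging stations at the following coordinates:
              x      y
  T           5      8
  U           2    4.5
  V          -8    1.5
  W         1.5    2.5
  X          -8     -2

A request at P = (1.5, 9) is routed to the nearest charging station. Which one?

T

Compare squared distances (the ordering matches that of the actual distances):
|PT|² = (1.5−5)² + (9−8)² = 12.25 + 1 = 13.25
|PU|² = (1.5−2)² + (9−4.5)² = 0.25 + 20.25 = 20.5
|PV|² = (1.5−(-8))² + (9−1.5)² = 90.25 + 56.25 = 146.5
|PW|² = (1.5−1.5)² + (9−2.5)² = 0 + 42.25 = 42.25
|PX|² = (1.5−(-8))² + (9−(-2))² = 90.25 + 121 = 211.25
T is nearest.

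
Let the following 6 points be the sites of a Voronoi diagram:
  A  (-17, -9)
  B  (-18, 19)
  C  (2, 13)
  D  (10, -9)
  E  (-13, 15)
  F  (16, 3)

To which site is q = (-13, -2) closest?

A

Compare squared distances (the ordering matches that of the actual distances):
|qA|² = (-13−(-17))² + (-2−(-9))² = 16 + 49 = 65
|qB|² = (-13−(-18))² + (-2−19)² = 25 + 441 = 466
|qC|² = (-13−2)² + (-2−13)² = 225 + 225 = 450
|qD|² = (-13−10)² + (-2−(-9))² = 529 + 49 = 578
|qE|² = (-13−(-13))² + (-2−15)² = 0 + 289 = 289
|qF|² = (-13−16)² + (-2−3)² = 841 + 25 = 866
A is nearest.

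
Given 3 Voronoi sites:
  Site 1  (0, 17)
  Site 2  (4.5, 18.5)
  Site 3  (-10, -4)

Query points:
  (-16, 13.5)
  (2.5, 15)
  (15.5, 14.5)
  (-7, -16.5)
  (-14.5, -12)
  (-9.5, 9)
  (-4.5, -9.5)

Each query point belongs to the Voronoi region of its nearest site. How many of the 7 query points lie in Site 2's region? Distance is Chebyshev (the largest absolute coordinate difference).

(-16, 13.5) — d to each: Site 1:16, Site 2:20.5, Site 3:17.5 → nearest is Site 1
(2.5, 15) — d to each: Site 1:2.5, Site 2:3.5, Site 3:19 → nearest is Site 1
(15.5, 14.5) — d to each: Site 1:15.5, Site 2:11, Site 3:25.5 → nearest is Site 2
(-7, -16.5) — d to each: Site 1:33.5, Site 2:35, Site 3:12.5 → nearest is Site 3
(-14.5, -12) — d to each: Site 1:29, Site 2:30.5, Site 3:8 → nearest is Site 3
(-9.5, 9) — d to each: Site 1:9.5, Site 2:14, Site 3:13 → nearest is Site 1
(-4.5, -9.5) — d to each: Site 1:26.5, Site 2:28, Site 3:5.5 → nearest is Site 3
1 of the 7 points has Site 2 as nearest.

1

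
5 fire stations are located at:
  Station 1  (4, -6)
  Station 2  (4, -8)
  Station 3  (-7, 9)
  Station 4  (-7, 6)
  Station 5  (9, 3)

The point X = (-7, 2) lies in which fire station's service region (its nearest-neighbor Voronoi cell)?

Since √ is increasing, it suffices to compare squared distances:
d²(X, Station 1) = 121 + 64 = 185
d²(X, Station 2) = 121 + 100 = 221
d²(X, Station 3) = 0 + 49 = 49
d²(X, Station 4) = 0 + 16 = 16
d²(X, Station 5) = 256 + 1 = 257
Station 4 is nearest.

Station 4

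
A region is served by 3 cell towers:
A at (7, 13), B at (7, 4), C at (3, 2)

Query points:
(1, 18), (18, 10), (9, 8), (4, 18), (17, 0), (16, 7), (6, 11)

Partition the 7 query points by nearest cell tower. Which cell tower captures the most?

A

(1, 18) — d² to each: A:61, B:232, C:260 → nearest is A
(18, 10) — d² to each: A:130, B:157, C:289 → nearest is A
(9, 8) — d² to each: A:29, B:20, C:72 → nearest is B
(4, 18) — d² to each: A:34, B:205, C:257 → nearest is A
(17, 0) — d² to each: A:269, B:116, C:200 → nearest is B
(16, 7) — d² to each: A:117, B:90, C:194 → nearest is B
(6, 11) — d² to each: A:5, B:50, C:90 → nearest is A
Tally — A:4, B:3. A captures the most (4).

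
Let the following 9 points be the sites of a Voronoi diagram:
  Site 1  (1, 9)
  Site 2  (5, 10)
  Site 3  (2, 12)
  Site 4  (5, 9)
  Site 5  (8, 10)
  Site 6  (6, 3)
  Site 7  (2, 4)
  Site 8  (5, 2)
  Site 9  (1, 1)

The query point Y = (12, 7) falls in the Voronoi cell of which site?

Squared Euclidean distances:
d²(Y, Site 1) = (12−1)² + (7−9)² = 121 + 4 = 125
d²(Y, Site 2) = (12−5)² + (7−10)² = 49 + 9 = 58
d²(Y, Site 3) = (12−2)² + (7−12)² = 100 + 25 = 125
d²(Y, Site 4) = (12−5)² + (7−9)² = 49 + 4 = 53
d²(Y, Site 5) = (12−8)² + (7−10)² = 16 + 9 = 25
d²(Y, Site 6) = (12−6)² + (7−3)² = 36 + 16 = 52
d²(Y, Site 7) = (12−2)² + (7−4)² = 100 + 9 = 109
d²(Y, Site 8) = (12−5)² + (7−2)² = 49 + 25 = 74
d²(Y, Site 9) = (12−1)² + (7−1)² = 121 + 36 = 157
Site 5 is nearest.

Site 5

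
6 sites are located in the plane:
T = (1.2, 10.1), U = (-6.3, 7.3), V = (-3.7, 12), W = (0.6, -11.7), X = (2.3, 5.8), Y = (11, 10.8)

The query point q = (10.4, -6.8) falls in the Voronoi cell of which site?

Squared Euclidean distances:
|qT|² = (10.4−1.2)² + (-6.8−10.1)² = 84.64 + 285.61 = 370.25
|qU|² = (10.4−(-6.3))² + (-6.8−7.3)² = 278.89 + 198.81 = 477.7
|qV|² = (10.4−(-3.7))² + (-6.8−12)² = 198.81 + 353.44 = 552.25
|qW|² = (10.4−0.6)² + (-6.8−(-11.7))² = 96.04 + 24.01 = 120.05
|qX|² = (10.4−2.3)² + (-6.8−5.8)² = 65.61 + 158.76 = 224.37
|qY|² = (10.4−11)² + (-6.8−10.8)² = 0.36 + 309.76 = 310.12
Minimum is at W.

W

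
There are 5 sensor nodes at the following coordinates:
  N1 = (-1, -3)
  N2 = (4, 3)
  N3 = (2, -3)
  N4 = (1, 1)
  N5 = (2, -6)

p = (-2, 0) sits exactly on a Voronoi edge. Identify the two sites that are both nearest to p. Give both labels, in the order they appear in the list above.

N1 and N4

Squared distances from p to each site:
|pN1|² = (-2−(-1))² + (0−(-3))² = 1 + 9 = 10
|pN2|² = (-2−4)² + (0−3)² = 36 + 9 = 45
|pN3|² = (-2−2)² + (0−(-3))² = 16 + 9 = 25
|pN4|² = (-2−1)² + (0−1)² = 9 + 1 = 10
|pN5|² = (-2−2)² + (0−(-6))² = 16 + 36 = 52
p is equidistant from N1 and N4 (both at squared distance 10), and every other site is strictly farther — so p lies on the N1–N4 Voronoi edge.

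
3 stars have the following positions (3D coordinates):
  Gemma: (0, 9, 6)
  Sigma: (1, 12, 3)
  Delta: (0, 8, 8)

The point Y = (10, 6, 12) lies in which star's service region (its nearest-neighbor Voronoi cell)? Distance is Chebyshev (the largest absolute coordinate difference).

Sigma

d(Y, Gemma) = max(10, 3, 6) = 10
d(Y, Sigma) = max(9, 6, 9) = 9
d(Y, Delta) = max(10, 2, 4) = 10
The smallest is to Sigma, so Y lies in the Voronoi region of Sigma.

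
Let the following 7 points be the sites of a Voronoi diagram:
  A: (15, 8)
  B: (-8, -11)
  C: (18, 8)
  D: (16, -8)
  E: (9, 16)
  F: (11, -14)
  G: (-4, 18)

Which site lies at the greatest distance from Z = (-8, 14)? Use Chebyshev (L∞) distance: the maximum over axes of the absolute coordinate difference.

F

d(Z,A) = max(23, 6) = 23
d(Z,B) = max(0, 25) = 25
d(Z,C) = max(26, 6) = 26
d(Z,D) = max(24, 22) = 24
d(Z,E) = max(17, 2) = 17
d(Z,F) = max(19, 28) = 28
d(Z,G) = max(4, 4) = 4
The largest is to F.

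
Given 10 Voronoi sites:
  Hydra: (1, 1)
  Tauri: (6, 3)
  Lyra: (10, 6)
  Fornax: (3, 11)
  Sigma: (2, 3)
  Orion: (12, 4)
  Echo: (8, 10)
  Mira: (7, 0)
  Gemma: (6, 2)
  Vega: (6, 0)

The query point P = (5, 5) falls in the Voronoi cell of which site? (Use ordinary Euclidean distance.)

Since √ is increasing, it suffices to compare squared distances:
d²(P, Hydra) = (5−1)² + (5−1)² = 16 + 16 = 32
d²(P, Tauri) = (5−6)² + (5−3)² = 1 + 4 = 5
d²(P, Lyra) = (5−10)² + (5−6)² = 25 + 1 = 26
d²(P, Fornax) = (5−3)² + (5−11)² = 4 + 36 = 40
d²(P, Sigma) = (5−2)² + (5−3)² = 9 + 4 = 13
d²(P, Orion) = (5−12)² + (5−4)² = 49 + 1 = 50
d²(P, Echo) = (5−8)² + (5−10)² = 9 + 25 = 34
d²(P, Mira) = (5−7)² + (5−0)² = 4 + 25 = 29
d²(P, Gemma) = (5−6)² + (5−2)² = 1 + 9 = 10
d²(P, Vega) = (5−6)² + (5−0)² = 1 + 25 = 26
Tauri is nearest.

Tauri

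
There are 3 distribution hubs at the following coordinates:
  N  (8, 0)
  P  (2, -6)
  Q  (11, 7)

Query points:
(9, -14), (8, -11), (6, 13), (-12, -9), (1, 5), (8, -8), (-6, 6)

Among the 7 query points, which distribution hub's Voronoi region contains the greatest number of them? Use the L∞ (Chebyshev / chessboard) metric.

P

(9, -14) — d to each: N:14, P:8, Q:21 → nearest is P
(8, -11) — d to each: N:11, P:6, Q:18 → nearest is P
(6, 13) — d to each: N:13, P:19, Q:6 → nearest is Q
(-12, -9) — d to each: N:20, P:14, Q:23 → nearest is P
(1, 5) — d to each: N:7, P:11, Q:10 → nearest is N
(8, -8) — d to each: N:8, P:6, Q:15 → nearest is P
(-6, 6) — d to each: N:14, P:12, Q:17 → nearest is P
Tally — N:1, P:5, Q:1. P captures the most (5).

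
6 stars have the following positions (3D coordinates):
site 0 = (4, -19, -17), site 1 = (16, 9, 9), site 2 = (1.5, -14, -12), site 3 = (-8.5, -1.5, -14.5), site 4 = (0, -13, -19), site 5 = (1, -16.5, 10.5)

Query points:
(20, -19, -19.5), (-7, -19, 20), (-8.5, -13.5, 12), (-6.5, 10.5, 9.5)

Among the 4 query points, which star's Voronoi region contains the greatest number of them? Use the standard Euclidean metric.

site 5

(20, -19, -19.5) — d² to each: site 0:262.25, site 1:1612.25, site 2:423.5, site 3:1143.5, site 4:436.25, site 5:1267.25 → nearest is site 0
(-7, -19, 20) — d² to each: site 0:1490, site 1:1434, site 2:1121.25, site 3:1498.75, site 4:1606, site 5:160.5 → nearest is site 5
(-8.5, -13.5, 12) — d² to each: site 0:1027.5, site 1:1115.5, site 2:676.25, site 3:846.25, site 4:1033.5, site 5:101.5 → nearest is site 5
(-6.5, 10.5, 9.5) — d² to each: site 0:1682.75, site 1:508.75, site 2:1126.5, site 3:724, site 4:1406.75, site 5:786.25 → nearest is site 1
Tally — site 0:1, site 1:1, site 5:2. site 5 captures the most (2).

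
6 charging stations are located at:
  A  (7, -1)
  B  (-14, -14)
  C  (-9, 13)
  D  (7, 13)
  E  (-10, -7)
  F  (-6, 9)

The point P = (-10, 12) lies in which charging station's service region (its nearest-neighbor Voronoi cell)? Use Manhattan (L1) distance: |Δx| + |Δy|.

C

d(P,A) = |-10−7| + |12−(-1)| = 17 + 13 = 30
d(P,B) = |-10−(-14)| + |12−(-14)| = 4 + 26 = 30
d(P,C) = |-10−(-9)| + |12−13| = 1 + 1 = 2
d(P,D) = |-10−7| + |12−13| = 17 + 1 = 18
d(P,E) = |-10−(-10)| + |12−(-7)| = 0 + 19 = 19
d(P,F) = |-10−(-6)| + |12−9| = 4 + 3 = 7
The smallest is to C, so P lies in the Voronoi region of C.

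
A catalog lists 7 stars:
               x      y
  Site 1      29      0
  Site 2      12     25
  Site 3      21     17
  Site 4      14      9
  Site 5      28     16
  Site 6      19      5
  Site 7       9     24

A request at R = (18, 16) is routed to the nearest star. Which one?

Compare squared distances (the ordering matches that of the actual distances):
d²(R, Site 1) = (18−29)² + (16−0)² = 121 + 256 = 377
d²(R, Site 2) = (18−12)² + (16−25)² = 36 + 81 = 117
d²(R, Site 3) = (18−21)² + (16−17)² = 9 + 1 = 10
d²(R, Site 4) = (18−14)² + (16−9)² = 16 + 49 = 65
d²(R, Site 5) = (18−28)² + (16−16)² = 100 + 0 = 100
d²(R, Site 6) = (18−19)² + (16−5)² = 1 + 121 = 122
d²(R, Site 7) = (18−9)² + (16−24)² = 81 + 64 = 145
Minimum is at Site 3.

Site 3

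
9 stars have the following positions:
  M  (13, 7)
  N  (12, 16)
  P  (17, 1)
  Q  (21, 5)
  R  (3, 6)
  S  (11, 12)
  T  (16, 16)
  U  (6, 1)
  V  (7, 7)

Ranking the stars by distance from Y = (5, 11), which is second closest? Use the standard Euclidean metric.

R

Squared Euclidean distances:
|YM|² = (5−13)² + (11−7)² = 64 + 16 = 80
|YN|² = (5−12)² + (11−16)² = 49 + 25 = 74
|YP|² = (5−17)² + (11−1)² = 144 + 100 = 244
|YQ|² = (5−21)² + (11−5)² = 256 + 36 = 292
|YR|² = (5−3)² + (11−6)² = 4 + 25 = 29
|YS|² = (5−11)² + (11−12)² = 36 + 1 = 37
|YT|² = (5−16)² + (11−16)² = 121 + 25 = 146
|YU|² = (5−6)² + (11−1)² = 1 + 100 = 101
|YV|² = (5−7)² + (11−7)² = 4 + 16 = 20
Sorted ascending: V, R, S, … — the second-nearest is R.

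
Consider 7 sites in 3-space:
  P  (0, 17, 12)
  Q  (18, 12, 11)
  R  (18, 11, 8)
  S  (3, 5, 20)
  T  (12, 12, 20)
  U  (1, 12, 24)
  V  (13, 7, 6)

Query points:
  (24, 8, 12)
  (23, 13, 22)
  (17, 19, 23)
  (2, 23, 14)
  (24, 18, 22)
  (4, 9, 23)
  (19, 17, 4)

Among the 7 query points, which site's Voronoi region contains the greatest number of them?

T

(24, 8, 12) — d² to each: P:657, Q:53, R:61, S:514, T:224, U:689, V:158 → nearest is Q
(23, 13, 22) — d² to each: P:645, Q:147, R:225, S:468, T:126, U:489, V:392 → nearest is T
(17, 19, 23) — d² to each: P:414, Q:194, R:290, S:401, T:83, U:306, V:449 → nearest is T
(2, 23, 14) — d² to each: P:44, Q:386, R:436, S:361, T:257, U:222, V:441 → nearest is P
(24, 18, 22) — d² to each: P:677, Q:193, R:281, S:614, T:184, U:569, V:498 → nearest is T
(4, 9, 23) — d² to each: P:201, Q:349, R:425, S:26, T:82, U:19, V:374 → nearest is U
(19, 17, 4) — d² to each: P:425, Q:75, R:53, S:656, T:330, U:749, V:140 → nearest is R
Tally — P:1, Q:1, R:1, T:3, U:1. T captures the most (3).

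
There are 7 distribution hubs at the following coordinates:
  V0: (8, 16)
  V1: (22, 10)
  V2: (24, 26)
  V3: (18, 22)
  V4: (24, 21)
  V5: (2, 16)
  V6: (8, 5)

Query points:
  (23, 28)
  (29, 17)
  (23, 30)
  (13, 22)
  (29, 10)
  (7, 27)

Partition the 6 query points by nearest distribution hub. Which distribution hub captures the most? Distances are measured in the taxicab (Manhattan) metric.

(23, 28) — d to each: V0:27, V1:19, V2:3, V3:11, V4:8, V5:33, V6:38 → nearest is V2
(29, 17) — d to each: V0:22, V1:14, V2:14, V3:16, V4:9, V5:28, V6:33 → nearest is V4
(23, 30) — d to each: V0:29, V1:21, V2:5, V3:13, V4:10, V5:35, V6:40 → nearest is V2
(13, 22) — d to each: V0:11, V1:21, V2:15, V3:5, V4:12, V5:17, V6:22 → nearest is V3
(29, 10) — d to each: V0:27, V1:7, V2:21, V3:23, V4:16, V5:33, V6:26 → nearest is V1
(7, 27) — d to each: V0:12, V1:32, V2:18, V3:16, V4:23, V5:16, V6:23 → nearest is V0
Tally — V0:1, V1:1, V2:2, V3:1, V4:1. V2 captures the most (2).

V2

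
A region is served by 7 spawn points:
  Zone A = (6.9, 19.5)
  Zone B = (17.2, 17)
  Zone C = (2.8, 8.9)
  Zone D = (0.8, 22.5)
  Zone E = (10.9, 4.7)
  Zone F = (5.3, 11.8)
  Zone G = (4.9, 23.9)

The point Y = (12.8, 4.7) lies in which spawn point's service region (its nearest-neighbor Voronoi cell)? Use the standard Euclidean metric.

Since √ is increasing, it suffices to compare squared distances:
d²(Y, Zone A) = 34.81 + 219.04 = 253.85
d²(Y, Zone B) = 19.36 + 151.29 = 170.65
d²(Y, Zone C) = 100 + 17.64 = 117.64
d²(Y, Zone D) = 144 + 316.84 = 460.84
d²(Y, Zone E) = 3.61 + 0 = 3.61
d²(Y, Zone F) = 56.25 + 50.41 = 106.66
d²(Y, Zone G) = 62.41 + 368.64 = 431.05
The smallest is to Zone E, so Y lies in the Voronoi region of Zone E.

Zone E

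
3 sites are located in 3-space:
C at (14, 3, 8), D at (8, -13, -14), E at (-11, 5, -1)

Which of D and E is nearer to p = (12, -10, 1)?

D

Compare squared distances:
|pD|² = (12−8)² + (-10−(-13))² + (1−(-14))² = 16 + 9 + 225 = 250
|pE|² = (12−(-11))² + (-10−5)² + (1−(-1))² = 529 + 225 + 4 = 758
250 < 758, so D is closer.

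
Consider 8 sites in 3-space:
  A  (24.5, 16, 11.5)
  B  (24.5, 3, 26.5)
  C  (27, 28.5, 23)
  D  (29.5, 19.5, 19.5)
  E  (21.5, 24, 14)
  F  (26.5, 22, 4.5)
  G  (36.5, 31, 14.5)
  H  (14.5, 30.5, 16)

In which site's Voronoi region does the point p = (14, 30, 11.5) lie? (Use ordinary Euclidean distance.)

Compare squared distances (the ordering matches that of the actual distances):
|pA|² = 110.25 + 196 + 0 = 306.25
|pB|² = 110.25 + 729 + 225 = 1064.25
|pC|² = 169 + 2.25 + 132.25 = 303.5
|pD|² = 240.25 + 110.25 + 64 = 414.5
|pE|² = 56.25 + 36 + 6.25 = 98.5
|pF|² = 156.25 + 64 + 49 = 269.25
|pG|² = 506.25 + 1 + 9 = 516.25
|pH|² = 0.25 + 0.25 + 20.25 = 20.75
The smallest is to H, so p lies in the Voronoi region of H.

H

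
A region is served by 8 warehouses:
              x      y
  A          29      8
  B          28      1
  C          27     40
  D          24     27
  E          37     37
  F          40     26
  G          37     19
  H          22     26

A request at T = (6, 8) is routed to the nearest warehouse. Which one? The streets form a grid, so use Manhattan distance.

d(T,A) = 23 + 0 = 23
d(T,B) = 22 + 7 = 29
d(T,C) = 21 + 32 = 53
d(T,D) = 18 + 19 = 37
d(T,E) = 31 + 29 = 60
d(T,F) = 34 + 18 = 52
d(T,G) = 31 + 11 = 42
d(T,H) = 16 + 18 = 34
Minimum is at A.

A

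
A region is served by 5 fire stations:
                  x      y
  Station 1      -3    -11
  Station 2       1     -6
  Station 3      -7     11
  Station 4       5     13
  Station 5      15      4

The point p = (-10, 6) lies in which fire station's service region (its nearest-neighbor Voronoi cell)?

Squared Euclidean distances:
d²(p, Station 1) = (-10−(-3))² + (6−(-11))² = 49 + 289 = 338
d²(p, Station 2) = (-10−1)² + (6−(-6))² = 121 + 144 = 265
d²(p, Station 3) = (-10−(-7))² + (6−11)² = 9 + 25 = 34
d²(p, Station 4) = (-10−5)² + (6−13)² = 225 + 49 = 274
d²(p, Station 5) = (-10−15)² + (6−4)² = 625 + 4 = 629
Station 3 is nearest.

Station 3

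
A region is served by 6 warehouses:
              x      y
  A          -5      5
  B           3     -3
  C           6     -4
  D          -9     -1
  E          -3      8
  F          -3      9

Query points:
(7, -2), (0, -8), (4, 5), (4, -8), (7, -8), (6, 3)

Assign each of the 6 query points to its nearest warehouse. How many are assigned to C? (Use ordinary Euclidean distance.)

3

(7, -2) — d² to each: A:193, B:17, C:5, D:257, E:200, F:221 → nearest is C
(0, -8) — d² to each: A:194, B:34, C:52, D:130, E:265, F:298 → nearest is B
(4, 5) — d² to each: A:81, B:65, C:85, D:205, E:58, F:65 → nearest is E
(4, -8) — d² to each: A:250, B:26, C:20, D:218, E:305, F:338 → nearest is C
(7, -8) — d² to each: A:313, B:41, C:17, D:305, E:356, F:389 → nearest is C
(6, 3) — d² to each: A:125, B:45, C:49, D:241, E:106, F:117 → nearest is B
3 of the 6 points have C as nearest.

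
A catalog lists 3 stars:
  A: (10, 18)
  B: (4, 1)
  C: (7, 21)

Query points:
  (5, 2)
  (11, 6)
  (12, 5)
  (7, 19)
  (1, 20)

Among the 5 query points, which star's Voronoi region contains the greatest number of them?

B

(5, 2) — d² to each: A:281, B:2, C:365 → nearest is B
(11, 6) — d² to each: A:145, B:74, C:241 → nearest is B
(12, 5) — d² to each: A:173, B:80, C:281 → nearest is B
(7, 19) — d² to each: A:10, B:333, C:4 → nearest is C
(1, 20) — d² to each: A:85, B:370, C:37 → nearest is C
Tally — B:3, C:2. B captures the most (3).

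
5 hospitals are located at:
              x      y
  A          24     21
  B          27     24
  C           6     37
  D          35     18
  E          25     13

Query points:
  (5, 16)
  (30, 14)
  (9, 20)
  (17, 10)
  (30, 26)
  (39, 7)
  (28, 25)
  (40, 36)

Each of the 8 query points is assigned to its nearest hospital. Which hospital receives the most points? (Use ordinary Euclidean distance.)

(5, 16) — d² to each: A:386, B:548, C:442, D:904, E:409 → nearest is A
(30, 14) — d² to each: A:85, B:109, C:1105, D:41, E:26 → nearest is E
(9, 20) — d² to each: A:226, B:340, C:298, D:680, E:305 → nearest is A
(17, 10) — d² to each: A:170, B:296, C:850, D:388, E:73 → nearest is E
(30, 26) — d² to each: A:61, B:13, C:697, D:89, E:194 → nearest is B
(39, 7) — d² to each: A:421, B:433, C:1989, D:137, E:232 → nearest is D
(28, 25) — d² to each: A:32, B:2, C:628, D:98, E:153 → nearest is B
(40, 36) — d² to each: A:481, B:313, C:1157, D:349, E:754 → nearest is B
Tally — A:2, B:3, D:1, E:2. B captures the most (3).

B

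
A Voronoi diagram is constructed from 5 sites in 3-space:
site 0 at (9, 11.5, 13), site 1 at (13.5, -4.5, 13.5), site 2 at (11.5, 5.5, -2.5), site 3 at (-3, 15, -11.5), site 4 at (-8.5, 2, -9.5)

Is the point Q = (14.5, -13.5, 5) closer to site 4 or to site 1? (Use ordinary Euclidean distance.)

Compare squared distances:
d²(Q, site 4) = (14.5−(-8.5))² + (-13.5−2)² + (5−(-9.5))² = 529 + 240.25 + 210.25 = 979.5
d²(Q, site 1) = (14.5−13.5)² + (-13.5−(-4.5))² + (5−13.5)² = 1 + 81 + 72.25 = 154.25
979.5 > 154.25, so site 1 is closer.

site 1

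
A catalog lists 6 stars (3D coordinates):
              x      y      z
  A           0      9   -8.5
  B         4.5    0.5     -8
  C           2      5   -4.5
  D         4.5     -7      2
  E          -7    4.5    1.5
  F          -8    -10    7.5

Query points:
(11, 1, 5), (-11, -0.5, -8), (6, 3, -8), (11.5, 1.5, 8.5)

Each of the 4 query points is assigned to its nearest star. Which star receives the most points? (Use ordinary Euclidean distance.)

D

(11, 1, 5) — d² to each: A:367.25, B:211.5, C:187.25, D:115.25, E:348.5, F:488.25 → nearest is D
(-11, -0.5, -8) — d² to each: A:211.5, B:241.25, C:211.5, D:382.5, E:131.25, F:339.5 → nearest is E
(6, 3, -8) — d² to each: A:72.25, B:8.5, C:32.25, D:202.25, E:261.5, F:605.25 → nearest is B
(11.5, 1.5, 8.5) — d² to each: A:477.5, B:322.25, C:271.5, D:163.5, E:400.25, F:513.5 → nearest is D
Tally — B:1, D:2, E:1. D captures the most (2).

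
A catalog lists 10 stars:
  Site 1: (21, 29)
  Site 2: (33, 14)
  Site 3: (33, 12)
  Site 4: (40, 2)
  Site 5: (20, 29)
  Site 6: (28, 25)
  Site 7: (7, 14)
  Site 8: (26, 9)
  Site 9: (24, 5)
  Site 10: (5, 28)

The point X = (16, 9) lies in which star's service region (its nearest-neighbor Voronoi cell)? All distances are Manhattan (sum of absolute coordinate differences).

Site 8

d(X, Site 1) = |16−21| + |9−29| = 5 + 20 = 25
d(X, Site 2) = |16−33| + |9−14| = 17 + 5 = 22
d(X, Site 3) = |16−33| + |9−12| = 17 + 3 = 20
d(X, Site 4) = |16−40| + |9−2| = 24 + 7 = 31
d(X, Site 5) = |16−20| + |9−29| = 4 + 20 = 24
d(X, Site 6) = |16−28| + |9−25| = 12 + 16 = 28
d(X, Site 7) = |16−7| + |9−14| = 9 + 5 = 14
d(X, Site 8) = |16−26| + |9−9| = 10 + 0 = 10
d(X, Site 9) = |16−24| + |9−5| = 8 + 4 = 12
d(X, Site 10) = |16−5| + |9−28| = 11 + 19 = 30
The smallest is to Site 8, so X lies in the Voronoi region of Site 8.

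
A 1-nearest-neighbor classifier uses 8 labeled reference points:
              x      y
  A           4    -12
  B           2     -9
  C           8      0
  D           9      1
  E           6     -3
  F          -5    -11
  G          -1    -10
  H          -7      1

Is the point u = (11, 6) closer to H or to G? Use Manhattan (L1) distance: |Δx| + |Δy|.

H

d(u,H) = |11−(-7)| + |6−1| = 18 + 5 = 23
d(u,G) = |11−(-1)| + |6−(-10)| = 12 + 16 = 28
23 < 28, so H is closer.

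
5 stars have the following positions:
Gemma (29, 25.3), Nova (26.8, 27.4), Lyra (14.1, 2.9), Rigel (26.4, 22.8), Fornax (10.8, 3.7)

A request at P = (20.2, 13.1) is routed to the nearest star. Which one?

Since √ is increasing, it suffices to compare squared distances:
d²(P, Gemma) = (20.2−29)² + (13.1−25.3)² = 77.44 + 148.84 = 226.28
d²(P, Nova) = (20.2−26.8)² + (13.1−27.4)² = 43.56 + 204.49 = 248.05
d²(P, Lyra) = (20.2−14.1)² + (13.1−2.9)² = 37.21 + 104.04 = 141.25
d²(P, Rigel) = (20.2−26.4)² + (13.1−22.8)² = 38.44 + 94.09 = 132.53
d²(P, Fornax) = (20.2−10.8)² + (13.1−3.7)² = 88.36 + 88.36 = 176.72
Rigel is nearest.

Rigel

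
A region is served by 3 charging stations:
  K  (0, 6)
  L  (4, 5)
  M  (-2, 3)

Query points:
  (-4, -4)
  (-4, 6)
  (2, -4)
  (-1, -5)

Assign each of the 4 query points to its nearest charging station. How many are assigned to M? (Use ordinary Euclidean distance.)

4

(-4, -4) — d² to each: K:116, L:145, M:53 → nearest is M
(-4, 6) — d² to each: K:16, L:65, M:13 → nearest is M
(2, -4) — d² to each: K:104, L:85, M:65 → nearest is M
(-1, -5) — d² to each: K:122, L:125, M:65 → nearest is M
4 of the 4 points have M as nearest.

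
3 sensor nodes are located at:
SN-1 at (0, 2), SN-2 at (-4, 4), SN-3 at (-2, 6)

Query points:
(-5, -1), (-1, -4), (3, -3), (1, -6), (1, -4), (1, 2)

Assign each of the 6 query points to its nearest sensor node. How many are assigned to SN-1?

(-5, -1) — d² to each: SN-1:34, SN-2:26, SN-3:58 → nearest is SN-2
(-1, -4) — d² to each: SN-1:37, SN-2:73, SN-3:101 → nearest is SN-1
(3, -3) — d² to each: SN-1:34, SN-2:98, SN-3:106 → nearest is SN-1
(1, -6) — d² to each: SN-1:65, SN-2:125, SN-3:153 → nearest is SN-1
(1, -4) — d² to each: SN-1:37, SN-2:89, SN-3:109 → nearest is SN-1
(1, 2) — d² to each: SN-1:1, SN-2:29, SN-3:25 → nearest is SN-1
5 of the 6 points have SN-1 as nearest.

5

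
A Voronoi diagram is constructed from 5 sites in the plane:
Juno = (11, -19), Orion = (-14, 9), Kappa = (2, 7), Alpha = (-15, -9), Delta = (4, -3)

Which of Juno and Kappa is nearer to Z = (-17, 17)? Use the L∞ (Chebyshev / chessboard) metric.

d(Z, Juno) = max(28, 36) = 36
d(Z, Kappa) = max(19, 10) = 19
36 > 19, so Kappa is closer.

Kappa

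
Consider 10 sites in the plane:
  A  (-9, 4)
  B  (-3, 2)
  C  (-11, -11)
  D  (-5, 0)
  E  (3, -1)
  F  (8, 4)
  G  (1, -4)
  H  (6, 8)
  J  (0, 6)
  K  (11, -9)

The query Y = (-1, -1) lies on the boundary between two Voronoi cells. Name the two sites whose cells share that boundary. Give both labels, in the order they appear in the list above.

Squared distances from Y to each site:
|YA|² = 64 + 25 = 89
|YB|² = 4 + 9 = 13
|YC|² = 100 + 100 = 200
|YD|² = 16 + 1 = 17
|YE|² = 16 + 0 = 16
|YF|² = 81 + 25 = 106
|YG|² = 4 + 9 = 13
|YH|² = 49 + 81 = 130
|YJ|² = 1 + 49 = 50
|YK|² = 144 + 64 = 208
Y is equidistant from B and G (both at squared distance 13), and every other site is strictly farther — so Y lies on the B–G Voronoi edge.

B and G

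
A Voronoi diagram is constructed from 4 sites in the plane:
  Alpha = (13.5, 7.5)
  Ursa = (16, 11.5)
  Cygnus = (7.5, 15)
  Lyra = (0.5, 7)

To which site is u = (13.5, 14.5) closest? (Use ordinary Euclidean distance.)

Ursa

Squared Euclidean distances:
d²(u, Alpha) = (13.5−13.5)² + (14.5−7.5)² = 0 + 49 = 49
d²(u, Ursa) = (13.5−16)² + (14.5−11.5)² = 6.25 + 9 = 15.25
d²(u, Cygnus) = (13.5−7.5)² + (14.5−15)² = 36 + 0.25 = 36.25
d²(u, Lyra) = (13.5−0.5)² + (14.5−7)² = 169 + 56.25 = 225.25
The smallest is to Ursa, so u lies in the Voronoi region of Ursa.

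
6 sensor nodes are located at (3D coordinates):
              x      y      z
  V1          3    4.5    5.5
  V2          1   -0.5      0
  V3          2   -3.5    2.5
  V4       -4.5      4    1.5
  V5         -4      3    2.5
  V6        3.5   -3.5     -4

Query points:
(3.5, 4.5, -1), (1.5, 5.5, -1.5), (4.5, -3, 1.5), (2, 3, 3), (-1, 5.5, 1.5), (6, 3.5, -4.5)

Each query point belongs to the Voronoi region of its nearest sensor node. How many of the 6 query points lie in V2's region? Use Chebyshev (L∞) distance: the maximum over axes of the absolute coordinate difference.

2

(3.5, 4.5, -1) — d to each: V1:6.5, V2:5, V3:8, V4:8, V5:7.5, V6:8 → nearest is V2
(1.5, 5.5, -1.5) — d to each: V1:7, V2:6, V3:9, V4:6, V5:5.5, V6:9 → nearest is V5
(4.5, -3, 1.5) — d to each: V1:7.5, V2:3.5, V3:2.5, V4:9, V5:8.5, V6:5.5 → nearest is V3
(2, 3, 3) — d to each: V1:2.5, V2:3.5, V3:6.5, V4:6.5, V5:6, V6:7 → nearest is V1
(-1, 5.5, 1.5) — d to each: V1:4, V2:6, V3:9, V4:3.5, V5:3, V6:9 → nearest is V5
(6, 3.5, -4.5) — d to each: V1:10, V2:5, V3:7, V4:10.5, V5:10, V6:7 → nearest is V2
2 of the 6 points have V2 as nearest.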